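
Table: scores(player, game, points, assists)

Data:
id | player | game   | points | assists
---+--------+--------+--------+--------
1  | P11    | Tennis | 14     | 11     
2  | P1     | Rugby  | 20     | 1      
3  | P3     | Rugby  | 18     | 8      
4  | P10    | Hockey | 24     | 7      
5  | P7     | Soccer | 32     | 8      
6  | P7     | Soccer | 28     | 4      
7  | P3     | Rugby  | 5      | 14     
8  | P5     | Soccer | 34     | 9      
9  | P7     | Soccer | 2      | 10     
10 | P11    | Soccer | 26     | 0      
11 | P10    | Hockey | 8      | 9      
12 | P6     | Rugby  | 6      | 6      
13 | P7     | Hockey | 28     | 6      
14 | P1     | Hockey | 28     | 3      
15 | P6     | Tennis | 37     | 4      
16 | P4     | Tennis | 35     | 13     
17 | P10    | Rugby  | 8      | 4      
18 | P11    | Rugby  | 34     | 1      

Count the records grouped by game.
SELECT game, COUNT(*) as count
FROM scores
GROUP BY game

Result:
  Hockey: 4
  Rugby: 6
  Soccer: 5
  Tennis: 3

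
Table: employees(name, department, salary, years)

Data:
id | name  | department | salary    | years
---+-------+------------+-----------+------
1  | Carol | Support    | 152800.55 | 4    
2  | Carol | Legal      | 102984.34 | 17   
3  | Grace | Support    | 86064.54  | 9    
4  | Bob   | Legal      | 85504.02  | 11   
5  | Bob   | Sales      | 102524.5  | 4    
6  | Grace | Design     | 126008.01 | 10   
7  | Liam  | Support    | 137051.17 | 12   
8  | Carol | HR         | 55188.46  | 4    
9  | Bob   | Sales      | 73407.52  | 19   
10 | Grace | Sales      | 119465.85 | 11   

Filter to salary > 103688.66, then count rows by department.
SELECT department, COUNT(*)
FROM employees
WHERE salary > 103688.66
GROUP BY department

Note: WHERE filters rows before grouping.

Result:
  Design: 1
  Sales: 1
  Support: 2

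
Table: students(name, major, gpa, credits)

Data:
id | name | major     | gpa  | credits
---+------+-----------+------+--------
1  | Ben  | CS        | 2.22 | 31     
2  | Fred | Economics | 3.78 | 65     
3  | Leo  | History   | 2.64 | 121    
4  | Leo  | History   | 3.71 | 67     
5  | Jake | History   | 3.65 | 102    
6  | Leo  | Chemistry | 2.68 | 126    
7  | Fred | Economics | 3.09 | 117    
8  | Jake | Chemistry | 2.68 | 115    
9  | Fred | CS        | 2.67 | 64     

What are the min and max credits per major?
SELECT major, MIN(credits), MAX(credits)
FROM students
GROUP BY major

Result:
  CS: min=31, max=64
  Chemistry: min=115, max=126
  Economics: min=65, max=117
  History: min=67, max=121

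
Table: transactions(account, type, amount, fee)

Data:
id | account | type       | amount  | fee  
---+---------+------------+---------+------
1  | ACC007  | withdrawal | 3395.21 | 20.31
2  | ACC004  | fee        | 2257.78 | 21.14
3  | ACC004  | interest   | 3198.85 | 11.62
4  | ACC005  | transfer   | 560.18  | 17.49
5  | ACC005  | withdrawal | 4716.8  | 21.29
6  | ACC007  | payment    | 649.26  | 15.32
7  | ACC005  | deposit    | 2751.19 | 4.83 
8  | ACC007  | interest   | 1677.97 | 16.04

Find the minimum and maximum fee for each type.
SELECT type, MIN(fee), MAX(fee)
FROM transactions
GROUP BY type

Result:
  deposit: min=4.83, max=4.83
  fee: min=21.14, max=21.14
  interest: min=11.62, max=16.04
  payment: min=15.32, max=15.32
  transfer: min=17.49, max=17.49
  withdrawal: min=20.31, max=21.29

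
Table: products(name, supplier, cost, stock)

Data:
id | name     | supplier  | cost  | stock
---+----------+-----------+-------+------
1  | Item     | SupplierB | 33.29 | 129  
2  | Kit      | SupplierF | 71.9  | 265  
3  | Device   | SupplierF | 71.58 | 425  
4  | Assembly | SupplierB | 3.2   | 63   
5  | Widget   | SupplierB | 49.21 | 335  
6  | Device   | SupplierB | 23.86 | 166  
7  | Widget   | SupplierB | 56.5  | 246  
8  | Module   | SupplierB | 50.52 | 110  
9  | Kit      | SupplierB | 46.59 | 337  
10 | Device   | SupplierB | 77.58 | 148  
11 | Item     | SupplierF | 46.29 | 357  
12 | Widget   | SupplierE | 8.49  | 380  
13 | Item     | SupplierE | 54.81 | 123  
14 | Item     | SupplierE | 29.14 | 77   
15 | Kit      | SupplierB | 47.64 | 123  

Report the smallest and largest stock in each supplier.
SELECT supplier, MIN(stock), MAX(stock)
FROM products
GROUP BY supplier

Result:
  SupplierB: min=63, max=337
  SupplierE: min=77, max=380
  SupplierF: min=265, max=425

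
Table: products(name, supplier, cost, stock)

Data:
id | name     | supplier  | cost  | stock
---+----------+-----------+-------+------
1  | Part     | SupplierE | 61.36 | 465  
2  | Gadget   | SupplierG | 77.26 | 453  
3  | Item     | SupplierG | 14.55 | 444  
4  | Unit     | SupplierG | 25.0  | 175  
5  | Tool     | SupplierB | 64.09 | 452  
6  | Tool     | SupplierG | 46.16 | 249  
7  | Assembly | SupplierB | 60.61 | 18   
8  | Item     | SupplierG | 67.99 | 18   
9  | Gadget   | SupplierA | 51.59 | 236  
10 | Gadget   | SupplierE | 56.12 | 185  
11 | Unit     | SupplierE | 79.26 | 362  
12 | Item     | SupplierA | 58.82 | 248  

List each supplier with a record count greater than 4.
SELECT supplier, COUNT(*) as cnt
FROM products
GROUP BY supplier
HAVING COUNT(*) > 4

Result:
  SupplierG: 5

Note: HAVING filters groups after aggregation, WHERE filters rows before.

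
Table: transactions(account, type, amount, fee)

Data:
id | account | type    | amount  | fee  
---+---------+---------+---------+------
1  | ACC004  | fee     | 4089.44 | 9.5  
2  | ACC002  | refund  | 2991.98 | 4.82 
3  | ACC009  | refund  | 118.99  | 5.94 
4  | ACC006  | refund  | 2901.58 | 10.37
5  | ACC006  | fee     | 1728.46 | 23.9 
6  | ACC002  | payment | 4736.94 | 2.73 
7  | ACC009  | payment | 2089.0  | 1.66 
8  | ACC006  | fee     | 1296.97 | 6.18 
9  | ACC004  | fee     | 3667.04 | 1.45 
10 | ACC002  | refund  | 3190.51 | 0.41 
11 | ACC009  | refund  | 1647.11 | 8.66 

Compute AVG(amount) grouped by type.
SELECT type, AVG(amount) as result
FROM transactions
GROUP BY type

Result:
  fee: 2695.48
  payment: 3412.97
  refund: 2170.03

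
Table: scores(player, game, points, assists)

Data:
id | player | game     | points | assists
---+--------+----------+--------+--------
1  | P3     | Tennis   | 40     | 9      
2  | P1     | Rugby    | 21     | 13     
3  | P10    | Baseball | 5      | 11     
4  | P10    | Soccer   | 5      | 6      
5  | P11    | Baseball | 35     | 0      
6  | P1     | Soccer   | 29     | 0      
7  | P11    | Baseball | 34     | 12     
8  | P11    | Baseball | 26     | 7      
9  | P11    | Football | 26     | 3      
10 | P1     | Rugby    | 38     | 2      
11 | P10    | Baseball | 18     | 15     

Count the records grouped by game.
SELECT game, COUNT(*) as count
FROM scores
GROUP BY game

Result:
  Baseball: 5
  Football: 1
  Rugby: 2
  Soccer: 2
  Tennis: 1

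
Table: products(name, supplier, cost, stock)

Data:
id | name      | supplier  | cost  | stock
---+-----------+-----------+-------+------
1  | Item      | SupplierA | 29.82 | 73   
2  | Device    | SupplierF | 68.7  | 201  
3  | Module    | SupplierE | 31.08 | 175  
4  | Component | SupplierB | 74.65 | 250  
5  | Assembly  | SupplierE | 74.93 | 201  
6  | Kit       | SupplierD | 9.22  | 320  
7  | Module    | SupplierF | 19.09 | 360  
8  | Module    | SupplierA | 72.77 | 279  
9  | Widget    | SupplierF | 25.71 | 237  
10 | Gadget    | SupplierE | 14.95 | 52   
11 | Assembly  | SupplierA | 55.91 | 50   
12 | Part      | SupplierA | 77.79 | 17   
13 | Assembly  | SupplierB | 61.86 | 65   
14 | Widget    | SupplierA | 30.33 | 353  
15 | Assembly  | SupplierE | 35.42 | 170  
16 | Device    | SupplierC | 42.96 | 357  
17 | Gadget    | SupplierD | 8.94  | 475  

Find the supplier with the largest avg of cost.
SELECT supplier, AVG(cost) as val
FROM products
GROUP BY supplier
ORDER BY val DESC
LIMIT 1

Result: SupplierB with avg(cost) = 68.26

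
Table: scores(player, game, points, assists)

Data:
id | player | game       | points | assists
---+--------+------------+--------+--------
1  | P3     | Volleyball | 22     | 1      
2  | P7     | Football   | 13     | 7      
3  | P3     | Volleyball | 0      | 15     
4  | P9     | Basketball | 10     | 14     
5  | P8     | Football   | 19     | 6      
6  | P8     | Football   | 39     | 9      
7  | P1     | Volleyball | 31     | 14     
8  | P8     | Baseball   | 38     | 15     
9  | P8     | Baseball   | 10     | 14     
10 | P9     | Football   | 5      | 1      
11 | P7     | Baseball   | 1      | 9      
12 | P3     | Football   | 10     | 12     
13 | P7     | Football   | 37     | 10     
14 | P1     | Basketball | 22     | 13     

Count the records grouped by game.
SELECT game, COUNT(*) as count
FROM scores
GROUP BY game

Result:
  Baseball: 3
  Basketball: 2
  Football: 6
  Volleyball: 3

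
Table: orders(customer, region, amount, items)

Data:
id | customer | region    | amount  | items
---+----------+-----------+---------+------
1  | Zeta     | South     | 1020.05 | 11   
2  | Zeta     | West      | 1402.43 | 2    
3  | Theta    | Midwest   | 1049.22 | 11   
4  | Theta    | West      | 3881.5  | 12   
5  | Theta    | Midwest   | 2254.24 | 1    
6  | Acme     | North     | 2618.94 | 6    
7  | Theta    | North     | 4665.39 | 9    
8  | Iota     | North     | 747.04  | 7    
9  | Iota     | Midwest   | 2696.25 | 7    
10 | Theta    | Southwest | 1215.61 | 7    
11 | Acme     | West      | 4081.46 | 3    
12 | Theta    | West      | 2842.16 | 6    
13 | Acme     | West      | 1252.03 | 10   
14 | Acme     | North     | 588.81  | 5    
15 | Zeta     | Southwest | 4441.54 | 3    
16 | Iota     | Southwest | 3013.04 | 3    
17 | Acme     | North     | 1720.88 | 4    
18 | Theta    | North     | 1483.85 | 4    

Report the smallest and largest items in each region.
SELECT region, MIN(items), MAX(items)
FROM orders
GROUP BY region

Result:
  Midwest: min=1, max=11
  North: min=4, max=9
  South: min=11, max=11
  Southwest: min=3, max=7
  West: min=2, max=12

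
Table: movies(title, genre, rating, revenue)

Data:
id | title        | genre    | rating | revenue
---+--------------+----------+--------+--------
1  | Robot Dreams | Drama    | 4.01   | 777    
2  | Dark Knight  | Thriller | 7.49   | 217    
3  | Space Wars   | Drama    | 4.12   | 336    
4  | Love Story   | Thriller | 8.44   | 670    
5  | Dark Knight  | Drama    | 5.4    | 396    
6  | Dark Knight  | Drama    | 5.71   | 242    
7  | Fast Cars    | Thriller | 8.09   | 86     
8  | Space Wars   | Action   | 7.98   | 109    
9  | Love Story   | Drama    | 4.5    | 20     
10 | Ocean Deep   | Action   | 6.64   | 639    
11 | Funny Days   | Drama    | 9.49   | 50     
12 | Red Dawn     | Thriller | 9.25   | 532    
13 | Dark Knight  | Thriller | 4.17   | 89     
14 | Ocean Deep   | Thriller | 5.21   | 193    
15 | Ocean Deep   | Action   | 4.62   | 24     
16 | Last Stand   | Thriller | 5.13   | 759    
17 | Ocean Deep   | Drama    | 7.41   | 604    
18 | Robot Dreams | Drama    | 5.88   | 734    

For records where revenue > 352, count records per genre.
SELECT genre, COUNT(*)
FROM movies
WHERE revenue > 352
GROUP BY genre

Note: WHERE filters rows before grouping.

Result:
  Action: 1
  Drama: 4
  Thriller: 3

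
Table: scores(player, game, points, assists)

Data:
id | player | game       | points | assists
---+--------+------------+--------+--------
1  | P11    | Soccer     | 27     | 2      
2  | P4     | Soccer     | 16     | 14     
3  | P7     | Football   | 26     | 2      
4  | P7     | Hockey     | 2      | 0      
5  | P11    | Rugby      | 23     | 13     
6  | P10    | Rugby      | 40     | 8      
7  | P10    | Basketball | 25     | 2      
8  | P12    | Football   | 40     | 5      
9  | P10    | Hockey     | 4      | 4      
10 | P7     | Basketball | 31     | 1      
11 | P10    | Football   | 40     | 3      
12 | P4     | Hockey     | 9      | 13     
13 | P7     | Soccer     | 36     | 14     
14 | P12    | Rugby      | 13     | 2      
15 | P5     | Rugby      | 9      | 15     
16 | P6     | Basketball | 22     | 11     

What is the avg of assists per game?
SELECT game, AVG(assists) as result
FROM scores
GROUP BY game

Result:
  Basketball: 4.67
  Football: 3.33
  Hockey: 5.67
  Rugby: 9.50
  Soccer: 10.00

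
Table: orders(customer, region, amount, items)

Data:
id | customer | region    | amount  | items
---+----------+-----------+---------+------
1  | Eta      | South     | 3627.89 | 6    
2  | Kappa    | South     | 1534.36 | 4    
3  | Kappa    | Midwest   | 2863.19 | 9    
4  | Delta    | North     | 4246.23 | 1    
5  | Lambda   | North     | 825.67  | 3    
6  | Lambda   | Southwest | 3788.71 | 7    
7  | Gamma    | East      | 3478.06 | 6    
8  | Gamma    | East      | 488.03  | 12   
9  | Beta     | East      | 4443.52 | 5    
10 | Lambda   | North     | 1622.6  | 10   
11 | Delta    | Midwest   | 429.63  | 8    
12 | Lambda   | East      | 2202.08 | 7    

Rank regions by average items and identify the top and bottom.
SELECT region, AVG(items)
FROM orders
GROUP BY region
ORDER BY AVG(items)

All groups:
  North: 4.67
  South: 5.00
  Southwest: 7.00
  East: 7.50
  Midwest: 8.50

Highest: Midwest (8.50)
Lowest: North (4.67)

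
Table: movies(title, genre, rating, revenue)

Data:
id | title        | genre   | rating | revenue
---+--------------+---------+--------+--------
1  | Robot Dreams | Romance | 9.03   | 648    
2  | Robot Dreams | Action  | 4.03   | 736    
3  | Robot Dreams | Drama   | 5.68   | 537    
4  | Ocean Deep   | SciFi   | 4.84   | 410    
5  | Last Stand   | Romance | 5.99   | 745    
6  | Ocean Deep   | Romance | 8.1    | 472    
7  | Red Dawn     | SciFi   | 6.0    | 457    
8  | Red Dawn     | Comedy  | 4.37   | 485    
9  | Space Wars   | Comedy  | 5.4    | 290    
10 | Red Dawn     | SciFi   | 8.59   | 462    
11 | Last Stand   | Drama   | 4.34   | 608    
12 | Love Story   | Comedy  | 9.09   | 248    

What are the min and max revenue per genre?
SELECT genre, MIN(revenue), MAX(revenue)
FROM movies
GROUP BY genre

Result:
  Action: min=736, max=736
  Comedy: min=248, max=485
  Drama: min=537, max=608
  Romance: min=472, max=745
  SciFi: min=410, max=462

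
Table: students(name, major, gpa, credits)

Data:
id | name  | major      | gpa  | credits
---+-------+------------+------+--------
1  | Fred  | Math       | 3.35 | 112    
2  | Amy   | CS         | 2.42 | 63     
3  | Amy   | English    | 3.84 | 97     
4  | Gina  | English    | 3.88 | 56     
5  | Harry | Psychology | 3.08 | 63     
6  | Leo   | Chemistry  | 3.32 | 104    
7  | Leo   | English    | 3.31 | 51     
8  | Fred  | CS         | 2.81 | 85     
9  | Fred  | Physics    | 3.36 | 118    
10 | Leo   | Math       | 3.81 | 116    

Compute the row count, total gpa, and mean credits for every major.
SELECT major,
       COUNT(*) as cnt,
       SUM(gpa) as total_gpa,
       AVG(credits) as avg_credits
FROM students
GROUP BY major

Result:
  CS: 2 records, 5.23 total gpa, 74.00 avg credits
  Chemistry: 1 records, 3.32 total gpa, 104.00 avg credits
  English: 3 records, 11.03 total gpa, 68.00 avg credits
  Math: 2 records, 7.16 total gpa, 114.00 avg credits
  Physics: 1 records, 3.36 total gpa, 118.00 avg credits
  Psychology: 1 records, 3.08 total gpa, 63.00 avg credits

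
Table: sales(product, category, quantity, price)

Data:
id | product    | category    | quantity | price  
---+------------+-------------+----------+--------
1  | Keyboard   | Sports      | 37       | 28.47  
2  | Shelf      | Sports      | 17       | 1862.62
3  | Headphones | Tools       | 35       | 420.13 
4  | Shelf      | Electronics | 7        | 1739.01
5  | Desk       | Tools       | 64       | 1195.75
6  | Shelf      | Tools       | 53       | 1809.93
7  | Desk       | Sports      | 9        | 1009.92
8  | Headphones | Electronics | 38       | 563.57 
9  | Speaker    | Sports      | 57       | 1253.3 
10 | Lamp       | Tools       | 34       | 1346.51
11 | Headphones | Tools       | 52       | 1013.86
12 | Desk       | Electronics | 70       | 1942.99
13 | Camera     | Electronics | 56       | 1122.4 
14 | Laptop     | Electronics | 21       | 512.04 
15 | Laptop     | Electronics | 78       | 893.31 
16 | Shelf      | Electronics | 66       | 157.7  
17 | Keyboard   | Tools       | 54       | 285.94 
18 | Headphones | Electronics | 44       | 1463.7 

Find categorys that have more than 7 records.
SELECT category, COUNT(*) as cnt
FROM sales
GROUP BY category
HAVING COUNT(*) > 7

Result:
  Electronics: 8

Note: HAVING filters groups after aggregation, WHERE filters rows before.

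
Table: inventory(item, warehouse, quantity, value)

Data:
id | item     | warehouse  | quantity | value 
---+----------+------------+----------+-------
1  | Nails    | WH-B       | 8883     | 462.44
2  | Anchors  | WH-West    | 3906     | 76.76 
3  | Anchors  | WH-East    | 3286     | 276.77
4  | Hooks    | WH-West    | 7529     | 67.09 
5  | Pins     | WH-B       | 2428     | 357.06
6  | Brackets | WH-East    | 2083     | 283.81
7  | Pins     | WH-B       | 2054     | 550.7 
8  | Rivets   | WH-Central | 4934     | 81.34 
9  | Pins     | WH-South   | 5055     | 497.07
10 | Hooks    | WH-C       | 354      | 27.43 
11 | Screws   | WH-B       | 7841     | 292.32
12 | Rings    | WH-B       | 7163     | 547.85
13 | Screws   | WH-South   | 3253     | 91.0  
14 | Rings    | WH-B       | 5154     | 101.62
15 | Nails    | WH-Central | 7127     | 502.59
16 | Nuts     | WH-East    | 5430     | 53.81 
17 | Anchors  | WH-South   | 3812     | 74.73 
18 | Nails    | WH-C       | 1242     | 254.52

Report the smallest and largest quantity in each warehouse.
SELECT warehouse, MIN(quantity), MAX(quantity)
FROM inventory
GROUP BY warehouse

Result:
  WH-B: min=2054, max=8883
  WH-C: min=354, max=1242
  WH-Central: min=4934, max=7127
  WH-East: min=2083, max=5430
  WH-South: min=3253, max=5055
  WH-West: min=3906, max=7529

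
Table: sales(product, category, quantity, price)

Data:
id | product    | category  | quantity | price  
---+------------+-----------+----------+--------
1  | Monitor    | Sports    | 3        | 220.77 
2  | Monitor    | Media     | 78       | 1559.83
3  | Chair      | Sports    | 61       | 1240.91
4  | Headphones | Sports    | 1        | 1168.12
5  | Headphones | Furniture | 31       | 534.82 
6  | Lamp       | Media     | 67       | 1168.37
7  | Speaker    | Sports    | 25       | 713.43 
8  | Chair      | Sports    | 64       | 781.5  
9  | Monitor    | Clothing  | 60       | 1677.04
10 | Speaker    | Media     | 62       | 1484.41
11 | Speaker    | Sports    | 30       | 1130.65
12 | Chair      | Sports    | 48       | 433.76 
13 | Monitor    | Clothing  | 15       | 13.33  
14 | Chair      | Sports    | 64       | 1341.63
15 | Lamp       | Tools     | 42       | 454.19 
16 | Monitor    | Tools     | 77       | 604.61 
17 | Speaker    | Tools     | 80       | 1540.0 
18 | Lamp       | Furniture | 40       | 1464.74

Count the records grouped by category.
SELECT category, COUNT(*) as count
FROM sales
GROUP BY category

Result:
  Clothing: 2
  Furniture: 2
  Media: 3
  Sports: 8
  Tools: 3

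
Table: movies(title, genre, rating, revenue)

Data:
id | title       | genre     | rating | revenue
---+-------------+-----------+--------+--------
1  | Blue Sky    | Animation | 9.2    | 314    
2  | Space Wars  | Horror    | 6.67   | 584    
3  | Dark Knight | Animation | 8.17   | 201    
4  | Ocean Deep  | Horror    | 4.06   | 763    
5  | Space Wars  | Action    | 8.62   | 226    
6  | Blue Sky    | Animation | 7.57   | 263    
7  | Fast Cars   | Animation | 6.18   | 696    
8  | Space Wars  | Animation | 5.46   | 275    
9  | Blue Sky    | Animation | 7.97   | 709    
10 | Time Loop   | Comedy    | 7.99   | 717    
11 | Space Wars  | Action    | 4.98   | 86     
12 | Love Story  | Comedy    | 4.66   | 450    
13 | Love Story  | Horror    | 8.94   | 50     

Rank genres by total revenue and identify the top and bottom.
SELECT genre, SUM(revenue)
FROM movies
GROUP BY genre
ORDER BY SUM(revenue)

All groups:
  Action: 312
  Comedy: 1167
  Horror: 1397
  Animation: 2458

Highest: Animation (2458)
Lowest: Action (312)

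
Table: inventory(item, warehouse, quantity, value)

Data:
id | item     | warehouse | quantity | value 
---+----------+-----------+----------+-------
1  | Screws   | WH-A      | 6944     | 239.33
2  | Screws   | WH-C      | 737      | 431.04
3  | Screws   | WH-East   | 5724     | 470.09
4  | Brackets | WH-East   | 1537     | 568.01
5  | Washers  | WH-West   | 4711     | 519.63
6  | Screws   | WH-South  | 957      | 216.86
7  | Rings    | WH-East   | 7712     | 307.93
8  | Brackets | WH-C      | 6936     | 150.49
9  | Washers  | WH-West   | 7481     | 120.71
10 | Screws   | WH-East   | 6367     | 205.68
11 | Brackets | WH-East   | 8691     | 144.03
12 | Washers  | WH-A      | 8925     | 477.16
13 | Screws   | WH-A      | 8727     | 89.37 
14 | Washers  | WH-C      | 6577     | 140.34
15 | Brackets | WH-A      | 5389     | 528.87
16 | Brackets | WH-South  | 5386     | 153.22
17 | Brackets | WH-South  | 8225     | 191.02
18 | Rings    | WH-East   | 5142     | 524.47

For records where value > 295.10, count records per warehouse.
SELECT warehouse, COUNT(*)
FROM inventory
WHERE value > 295.10
GROUP BY warehouse

Note: WHERE filters rows before grouping.

Result:
  WH-A: 2
  WH-C: 1
  WH-East: 4
  WH-West: 1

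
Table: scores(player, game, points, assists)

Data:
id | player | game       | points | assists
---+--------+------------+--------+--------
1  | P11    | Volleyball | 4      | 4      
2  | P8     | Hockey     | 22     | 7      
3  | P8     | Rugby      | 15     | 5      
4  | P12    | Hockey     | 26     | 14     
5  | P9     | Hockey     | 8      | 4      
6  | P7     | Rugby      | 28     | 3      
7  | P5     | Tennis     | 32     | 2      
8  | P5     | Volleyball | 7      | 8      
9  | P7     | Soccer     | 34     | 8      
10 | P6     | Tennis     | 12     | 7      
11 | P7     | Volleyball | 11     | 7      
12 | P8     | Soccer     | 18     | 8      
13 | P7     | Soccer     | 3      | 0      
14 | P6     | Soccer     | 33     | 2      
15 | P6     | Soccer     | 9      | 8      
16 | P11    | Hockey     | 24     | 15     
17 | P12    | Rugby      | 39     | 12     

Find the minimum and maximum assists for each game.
SELECT game, MIN(assists), MAX(assists)
FROM scores
GROUP BY game

Result:
  Hockey: min=4, max=15
  Rugby: min=3, max=12
  Soccer: min=0, max=8
  Tennis: min=2, max=7
  Volleyball: min=4, max=8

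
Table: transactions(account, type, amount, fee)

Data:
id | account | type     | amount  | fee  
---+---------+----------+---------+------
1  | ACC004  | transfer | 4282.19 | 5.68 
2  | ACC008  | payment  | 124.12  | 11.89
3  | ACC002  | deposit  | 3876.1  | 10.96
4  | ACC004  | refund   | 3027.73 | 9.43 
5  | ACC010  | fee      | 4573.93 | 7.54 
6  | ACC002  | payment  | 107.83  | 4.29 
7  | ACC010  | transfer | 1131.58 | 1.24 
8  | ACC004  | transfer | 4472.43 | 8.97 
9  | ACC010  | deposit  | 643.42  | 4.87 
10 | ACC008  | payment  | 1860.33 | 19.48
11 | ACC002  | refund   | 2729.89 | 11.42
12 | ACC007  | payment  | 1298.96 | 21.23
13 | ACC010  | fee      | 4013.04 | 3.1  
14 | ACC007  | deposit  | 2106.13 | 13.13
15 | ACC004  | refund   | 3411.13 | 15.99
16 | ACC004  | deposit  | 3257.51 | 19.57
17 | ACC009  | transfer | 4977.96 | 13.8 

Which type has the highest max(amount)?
SELECT type, MAX(amount) as val
FROM transactions
GROUP BY type
ORDER BY val DESC
LIMIT 1

Result: transfer with max(amount) = 4977.96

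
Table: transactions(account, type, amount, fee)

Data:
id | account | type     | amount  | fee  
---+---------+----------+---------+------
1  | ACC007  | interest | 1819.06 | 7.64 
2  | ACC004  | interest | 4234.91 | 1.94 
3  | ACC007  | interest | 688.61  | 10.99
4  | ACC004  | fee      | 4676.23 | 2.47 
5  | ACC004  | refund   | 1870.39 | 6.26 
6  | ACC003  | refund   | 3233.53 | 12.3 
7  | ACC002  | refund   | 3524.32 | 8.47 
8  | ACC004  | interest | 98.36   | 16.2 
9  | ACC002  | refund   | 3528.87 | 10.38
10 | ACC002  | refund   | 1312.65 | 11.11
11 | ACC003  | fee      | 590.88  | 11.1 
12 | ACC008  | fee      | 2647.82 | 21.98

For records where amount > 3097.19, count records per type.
SELECT type, COUNT(*)
FROM transactions
WHERE amount > 3097.19
GROUP BY type

Note: WHERE filters rows before grouping.

Result:
  fee: 1
  interest: 1
  refund: 3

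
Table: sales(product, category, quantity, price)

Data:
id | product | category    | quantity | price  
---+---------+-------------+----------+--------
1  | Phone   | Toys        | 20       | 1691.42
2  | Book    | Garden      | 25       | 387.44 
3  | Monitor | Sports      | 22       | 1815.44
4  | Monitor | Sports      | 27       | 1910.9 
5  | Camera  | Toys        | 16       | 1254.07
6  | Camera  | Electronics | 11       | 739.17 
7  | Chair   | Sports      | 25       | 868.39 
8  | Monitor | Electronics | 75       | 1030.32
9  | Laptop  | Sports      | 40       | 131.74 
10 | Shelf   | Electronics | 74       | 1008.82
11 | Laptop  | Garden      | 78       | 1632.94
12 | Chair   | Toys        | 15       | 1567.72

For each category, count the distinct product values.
SELECT category, COUNT(DISTINCT product)
FROM sales
GROUP BY category

Result:
  Electronics: 3 distinct
  Garden: 2 distinct
  Sports: 3 distinct
  Toys: 3 distinct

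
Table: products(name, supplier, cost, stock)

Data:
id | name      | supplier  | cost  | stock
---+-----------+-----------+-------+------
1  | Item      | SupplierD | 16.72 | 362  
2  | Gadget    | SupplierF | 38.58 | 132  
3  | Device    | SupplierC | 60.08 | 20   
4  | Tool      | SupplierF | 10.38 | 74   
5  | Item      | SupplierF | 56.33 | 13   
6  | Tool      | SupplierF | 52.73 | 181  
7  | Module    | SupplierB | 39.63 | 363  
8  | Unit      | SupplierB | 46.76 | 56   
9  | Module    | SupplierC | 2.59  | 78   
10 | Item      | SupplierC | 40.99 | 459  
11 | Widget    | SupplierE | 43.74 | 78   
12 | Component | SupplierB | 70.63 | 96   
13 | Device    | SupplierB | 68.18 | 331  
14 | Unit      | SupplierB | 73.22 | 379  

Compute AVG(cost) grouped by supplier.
SELECT supplier, AVG(cost) as result
FROM products
GROUP BY supplier

Result:
  SupplierB: 59.68
  SupplierC: 34.55
  SupplierD: 16.72
  SupplierE: 43.74
  SupplierF: 39.51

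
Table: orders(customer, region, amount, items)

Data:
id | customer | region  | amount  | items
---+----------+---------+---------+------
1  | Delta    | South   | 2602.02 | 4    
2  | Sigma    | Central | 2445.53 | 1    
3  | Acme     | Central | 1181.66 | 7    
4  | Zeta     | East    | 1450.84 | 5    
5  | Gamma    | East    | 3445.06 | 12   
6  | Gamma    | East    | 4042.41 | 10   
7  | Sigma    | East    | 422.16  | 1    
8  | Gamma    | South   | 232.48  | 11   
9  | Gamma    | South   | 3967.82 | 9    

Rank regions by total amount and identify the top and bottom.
SELECT region, SUM(amount)
FROM orders
GROUP BY region
ORDER BY SUM(amount)

All groups:
  Central: 3627.19
  South: 6802.32
  East: 9360.47

Highest: East (9360.47)
Lowest: Central (3627.19)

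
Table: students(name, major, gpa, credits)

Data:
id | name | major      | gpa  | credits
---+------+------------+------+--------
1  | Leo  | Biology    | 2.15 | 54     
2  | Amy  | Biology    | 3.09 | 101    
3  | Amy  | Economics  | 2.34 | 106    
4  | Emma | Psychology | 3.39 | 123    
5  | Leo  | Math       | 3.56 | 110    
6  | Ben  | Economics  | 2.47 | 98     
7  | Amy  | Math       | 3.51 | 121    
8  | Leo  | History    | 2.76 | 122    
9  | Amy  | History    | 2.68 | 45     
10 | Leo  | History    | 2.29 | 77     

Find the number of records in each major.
SELECT major, COUNT(*) as count
FROM students
GROUP BY major

Result:
  Biology: 2
  Economics: 2
  History: 3
  Math: 2
  Psychology: 1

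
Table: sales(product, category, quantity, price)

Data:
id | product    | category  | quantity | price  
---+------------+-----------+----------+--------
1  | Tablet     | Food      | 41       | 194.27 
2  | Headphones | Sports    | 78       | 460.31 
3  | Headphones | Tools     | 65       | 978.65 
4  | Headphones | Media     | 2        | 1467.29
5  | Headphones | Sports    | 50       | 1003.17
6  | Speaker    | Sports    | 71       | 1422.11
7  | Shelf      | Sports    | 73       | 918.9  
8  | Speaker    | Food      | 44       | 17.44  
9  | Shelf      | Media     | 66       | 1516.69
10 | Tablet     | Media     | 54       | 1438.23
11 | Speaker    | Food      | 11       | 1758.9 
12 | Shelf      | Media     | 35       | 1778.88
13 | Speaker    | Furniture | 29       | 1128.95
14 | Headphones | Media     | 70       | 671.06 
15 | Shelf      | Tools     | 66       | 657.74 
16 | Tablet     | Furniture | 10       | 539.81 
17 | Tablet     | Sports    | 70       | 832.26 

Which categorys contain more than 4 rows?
SELECT category, COUNT(*) as cnt
FROM sales
GROUP BY category
HAVING COUNT(*) > 4

Result:
  Media: 5
  Sports: 5

Note: HAVING filters groups after aggregation, WHERE filters rows before.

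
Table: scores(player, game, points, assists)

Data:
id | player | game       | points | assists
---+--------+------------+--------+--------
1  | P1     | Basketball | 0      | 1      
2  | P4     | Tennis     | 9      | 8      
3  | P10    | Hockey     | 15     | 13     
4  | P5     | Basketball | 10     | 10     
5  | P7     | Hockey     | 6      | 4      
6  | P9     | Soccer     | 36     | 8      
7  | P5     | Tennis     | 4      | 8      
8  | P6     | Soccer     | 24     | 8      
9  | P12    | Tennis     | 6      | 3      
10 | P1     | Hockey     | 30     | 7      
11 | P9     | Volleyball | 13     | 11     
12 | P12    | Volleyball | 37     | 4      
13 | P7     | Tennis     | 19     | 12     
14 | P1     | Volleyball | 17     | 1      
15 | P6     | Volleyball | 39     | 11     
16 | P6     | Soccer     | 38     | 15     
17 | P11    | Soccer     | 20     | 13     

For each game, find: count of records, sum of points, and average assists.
SELECT game,
       COUNT(*) as cnt,
       SUM(points) as total_points,
       AVG(assists) as avg_assists
FROM scores
GROUP BY game

Result:
  Basketball: 2 records, 10 total points, 5.50 avg assists
  Hockey: 3 records, 51 total points, 8.00 avg assists
  Soccer: 4 records, 118 total points, 11.00 avg assists
  Tennis: 4 records, 38 total points, 7.75 avg assists
  Volleyball: 4 records, 106 total points, 6.75 avg assists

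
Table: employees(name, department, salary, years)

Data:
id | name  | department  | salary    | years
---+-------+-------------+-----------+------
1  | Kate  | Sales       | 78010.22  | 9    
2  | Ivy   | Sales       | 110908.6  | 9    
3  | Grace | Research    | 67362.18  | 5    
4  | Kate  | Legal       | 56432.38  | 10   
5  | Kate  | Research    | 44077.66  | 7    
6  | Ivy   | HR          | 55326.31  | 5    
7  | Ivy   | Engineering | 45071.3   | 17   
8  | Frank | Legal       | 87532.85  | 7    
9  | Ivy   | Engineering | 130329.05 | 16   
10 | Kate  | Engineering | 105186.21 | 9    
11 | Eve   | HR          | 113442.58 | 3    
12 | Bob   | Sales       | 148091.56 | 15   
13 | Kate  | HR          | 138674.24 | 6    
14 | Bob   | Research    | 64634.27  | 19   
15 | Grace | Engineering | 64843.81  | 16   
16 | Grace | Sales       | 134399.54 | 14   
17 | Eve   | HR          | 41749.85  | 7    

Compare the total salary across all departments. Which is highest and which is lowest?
SELECT department, SUM(salary)
FROM employees
GROUP BY department
ORDER BY SUM(salary)

All groups:
  Legal: 143965.23
  Research: 176074.11
  Engineering: 345430.37
  HR: 349192.98
  Sales: 471409.92

Highest: Sales (471409.92)
Lowest: Legal (143965.23)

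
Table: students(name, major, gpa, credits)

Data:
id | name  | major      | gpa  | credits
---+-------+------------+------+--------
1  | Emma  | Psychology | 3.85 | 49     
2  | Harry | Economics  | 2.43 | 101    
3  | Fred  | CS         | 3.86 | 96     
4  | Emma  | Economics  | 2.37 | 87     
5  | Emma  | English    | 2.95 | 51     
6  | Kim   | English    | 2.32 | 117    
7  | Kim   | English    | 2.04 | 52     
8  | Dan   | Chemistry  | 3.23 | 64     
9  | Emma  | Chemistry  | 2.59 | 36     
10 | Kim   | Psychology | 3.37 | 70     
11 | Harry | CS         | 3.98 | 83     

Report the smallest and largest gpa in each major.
SELECT major, MIN(gpa), MAX(gpa)
FROM students
GROUP BY major

Result:
  CS: min=3.86, max=3.98
  Chemistry: min=2.59, max=3.23
  Economics: min=2.37, max=2.43
  English: min=2.04, max=2.95
  Psychology: min=3.37, max=3.85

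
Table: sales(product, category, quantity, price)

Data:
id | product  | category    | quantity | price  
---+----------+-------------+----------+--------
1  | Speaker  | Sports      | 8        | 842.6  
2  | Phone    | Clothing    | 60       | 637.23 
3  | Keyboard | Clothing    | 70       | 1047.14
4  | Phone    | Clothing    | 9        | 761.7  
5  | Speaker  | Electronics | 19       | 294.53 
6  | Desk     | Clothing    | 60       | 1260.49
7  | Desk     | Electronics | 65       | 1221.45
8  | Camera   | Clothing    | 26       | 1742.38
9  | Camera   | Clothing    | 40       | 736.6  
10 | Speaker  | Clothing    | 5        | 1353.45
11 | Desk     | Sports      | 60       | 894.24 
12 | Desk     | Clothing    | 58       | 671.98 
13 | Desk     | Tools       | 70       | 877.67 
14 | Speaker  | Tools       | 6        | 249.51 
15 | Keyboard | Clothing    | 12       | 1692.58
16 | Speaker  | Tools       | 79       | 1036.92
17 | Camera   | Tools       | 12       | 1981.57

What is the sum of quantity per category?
SELECT category, SUM(quantity) as result
FROM sales
GROUP BY category

Result:
  Clothing: 340
  Electronics: 84
  Sports: 68
  Tools: 167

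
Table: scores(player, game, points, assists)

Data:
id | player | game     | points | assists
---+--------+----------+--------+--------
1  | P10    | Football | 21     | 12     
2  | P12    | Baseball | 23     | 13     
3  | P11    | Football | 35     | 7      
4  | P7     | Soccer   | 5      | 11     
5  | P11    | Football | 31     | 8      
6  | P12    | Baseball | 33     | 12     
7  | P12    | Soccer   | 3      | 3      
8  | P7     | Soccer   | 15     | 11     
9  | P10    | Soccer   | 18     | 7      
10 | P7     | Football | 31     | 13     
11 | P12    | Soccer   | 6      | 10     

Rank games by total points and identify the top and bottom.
SELECT game, SUM(points)
FROM scores
GROUP BY game
ORDER BY SUM(points)

All groups:
  Soccer: 47
  Baseball: 56
  Football: 118

Highest: Football (118)
Lowest: Soccer (47)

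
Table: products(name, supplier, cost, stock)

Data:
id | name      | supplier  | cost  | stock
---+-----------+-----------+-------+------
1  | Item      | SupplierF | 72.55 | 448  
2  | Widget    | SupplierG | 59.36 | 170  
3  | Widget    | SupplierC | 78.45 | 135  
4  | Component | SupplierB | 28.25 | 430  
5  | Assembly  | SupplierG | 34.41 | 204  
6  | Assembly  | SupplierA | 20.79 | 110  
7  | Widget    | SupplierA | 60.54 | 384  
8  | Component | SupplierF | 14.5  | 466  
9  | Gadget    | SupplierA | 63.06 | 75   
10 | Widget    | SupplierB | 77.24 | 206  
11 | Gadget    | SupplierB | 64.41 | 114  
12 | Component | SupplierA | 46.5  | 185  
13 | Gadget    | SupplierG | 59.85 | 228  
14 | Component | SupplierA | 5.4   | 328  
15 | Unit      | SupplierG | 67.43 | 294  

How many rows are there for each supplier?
SELECT supplier, COUNT(*) as count
FROM products
GROUP BY supplier

Result:
  SupplierA: 5
  SupplierB: 3
  SupplierC: 1
  SupplierF: 2
  SupplierG: 4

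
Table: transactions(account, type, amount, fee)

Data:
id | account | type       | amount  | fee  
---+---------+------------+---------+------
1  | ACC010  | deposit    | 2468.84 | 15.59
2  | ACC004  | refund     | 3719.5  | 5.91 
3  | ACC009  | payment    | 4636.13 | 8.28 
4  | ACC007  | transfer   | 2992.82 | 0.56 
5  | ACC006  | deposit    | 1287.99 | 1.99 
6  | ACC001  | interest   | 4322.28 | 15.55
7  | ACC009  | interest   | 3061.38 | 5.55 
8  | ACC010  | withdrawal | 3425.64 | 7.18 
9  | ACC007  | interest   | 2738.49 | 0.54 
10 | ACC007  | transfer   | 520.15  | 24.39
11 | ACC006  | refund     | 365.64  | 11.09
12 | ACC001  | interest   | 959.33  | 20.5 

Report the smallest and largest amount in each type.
SELECT type, MIN(amount), MAX(amount)
FROM transactions
GROUP BY type

Result:
  deposit: min=1287.99, max=2468.84
  interest: min=959.33, max=4322.28
  payment: min=4636.13, max=4636.13
  refund: min=365.64, max=3719.50
  transfer: min=520.15, max=2992.82
  withdrawal: min=3425.64, max=3425.64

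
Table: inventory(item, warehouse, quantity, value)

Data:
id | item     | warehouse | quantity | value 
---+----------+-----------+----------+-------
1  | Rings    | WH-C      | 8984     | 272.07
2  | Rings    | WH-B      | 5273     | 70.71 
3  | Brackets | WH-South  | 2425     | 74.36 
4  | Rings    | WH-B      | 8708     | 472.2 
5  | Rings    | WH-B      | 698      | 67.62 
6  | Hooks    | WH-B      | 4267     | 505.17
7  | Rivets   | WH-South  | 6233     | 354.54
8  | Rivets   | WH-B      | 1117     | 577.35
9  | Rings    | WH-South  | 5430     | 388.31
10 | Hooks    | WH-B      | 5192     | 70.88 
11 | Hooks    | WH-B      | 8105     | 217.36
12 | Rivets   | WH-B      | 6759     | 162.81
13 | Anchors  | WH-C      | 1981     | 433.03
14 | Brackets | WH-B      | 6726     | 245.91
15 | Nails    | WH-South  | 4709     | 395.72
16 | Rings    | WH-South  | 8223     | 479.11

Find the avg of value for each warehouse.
SELECT warehouse, AVG(value) as result
FROM inventory
GROUP BY warehouse

Result:
  WH-B: 265.56
  WH-C: 352.55
  WH-South: 338.41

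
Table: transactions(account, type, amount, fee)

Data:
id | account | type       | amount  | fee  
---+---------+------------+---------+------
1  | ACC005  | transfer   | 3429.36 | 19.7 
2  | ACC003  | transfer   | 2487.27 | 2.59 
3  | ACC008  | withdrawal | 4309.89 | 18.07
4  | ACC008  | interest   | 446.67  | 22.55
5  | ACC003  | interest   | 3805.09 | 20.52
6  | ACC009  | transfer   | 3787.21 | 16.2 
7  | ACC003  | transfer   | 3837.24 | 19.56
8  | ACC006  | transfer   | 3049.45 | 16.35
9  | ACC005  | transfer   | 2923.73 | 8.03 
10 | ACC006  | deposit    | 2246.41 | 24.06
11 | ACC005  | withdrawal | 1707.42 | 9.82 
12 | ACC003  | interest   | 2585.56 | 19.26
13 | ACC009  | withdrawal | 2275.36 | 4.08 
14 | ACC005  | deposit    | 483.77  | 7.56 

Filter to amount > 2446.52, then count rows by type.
SELECT type, COUNT(*)
FROM transactions
WHERE amount > 2446.52
GROUP BY type

Note: WHERE filters rows before grouping.

Result:
  interest: 2
  transfer: 6
  withdrawal: 1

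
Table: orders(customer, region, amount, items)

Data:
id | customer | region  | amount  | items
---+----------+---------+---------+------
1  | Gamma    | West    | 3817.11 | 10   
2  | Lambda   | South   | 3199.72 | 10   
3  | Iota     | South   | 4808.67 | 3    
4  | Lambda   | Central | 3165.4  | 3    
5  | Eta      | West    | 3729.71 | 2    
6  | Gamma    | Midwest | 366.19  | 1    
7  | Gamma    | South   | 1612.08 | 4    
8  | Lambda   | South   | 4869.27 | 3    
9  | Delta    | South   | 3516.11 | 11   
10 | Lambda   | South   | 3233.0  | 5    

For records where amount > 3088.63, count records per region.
SELECT region, COUNT(*)
FROM orders
WHERE amount > 3088.63
GROUP BY region

Note: WHERE filters rows before grouping.

Result:
  Central: 1
  South: 5
  West: 2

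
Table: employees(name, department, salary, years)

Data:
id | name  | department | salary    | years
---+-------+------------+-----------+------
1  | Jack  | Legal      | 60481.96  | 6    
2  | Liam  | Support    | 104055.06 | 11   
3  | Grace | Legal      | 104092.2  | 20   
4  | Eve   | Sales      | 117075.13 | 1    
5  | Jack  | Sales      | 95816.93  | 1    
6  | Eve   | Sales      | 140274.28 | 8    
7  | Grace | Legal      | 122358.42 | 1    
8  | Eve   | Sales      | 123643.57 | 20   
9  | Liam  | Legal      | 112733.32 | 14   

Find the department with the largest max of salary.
SELECT department, MAX(salary) as val
FROM employees
GROUP BY department
ORDER BY val DESC
LIMIT 1

Result: Sales with max(salary) = 140274.28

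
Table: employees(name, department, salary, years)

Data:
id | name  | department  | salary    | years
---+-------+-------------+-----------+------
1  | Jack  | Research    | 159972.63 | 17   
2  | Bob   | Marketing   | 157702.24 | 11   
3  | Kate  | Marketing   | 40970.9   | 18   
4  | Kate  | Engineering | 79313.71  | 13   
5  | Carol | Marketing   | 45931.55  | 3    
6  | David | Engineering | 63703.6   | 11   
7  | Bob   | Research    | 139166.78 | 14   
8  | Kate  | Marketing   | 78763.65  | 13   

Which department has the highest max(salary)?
SELECT department, MAX(salary) as val
FROM employees
GROUP BY department
ORDER BY val DESC
LIMIT 1

Result: Research with max(salary) = 159972.63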